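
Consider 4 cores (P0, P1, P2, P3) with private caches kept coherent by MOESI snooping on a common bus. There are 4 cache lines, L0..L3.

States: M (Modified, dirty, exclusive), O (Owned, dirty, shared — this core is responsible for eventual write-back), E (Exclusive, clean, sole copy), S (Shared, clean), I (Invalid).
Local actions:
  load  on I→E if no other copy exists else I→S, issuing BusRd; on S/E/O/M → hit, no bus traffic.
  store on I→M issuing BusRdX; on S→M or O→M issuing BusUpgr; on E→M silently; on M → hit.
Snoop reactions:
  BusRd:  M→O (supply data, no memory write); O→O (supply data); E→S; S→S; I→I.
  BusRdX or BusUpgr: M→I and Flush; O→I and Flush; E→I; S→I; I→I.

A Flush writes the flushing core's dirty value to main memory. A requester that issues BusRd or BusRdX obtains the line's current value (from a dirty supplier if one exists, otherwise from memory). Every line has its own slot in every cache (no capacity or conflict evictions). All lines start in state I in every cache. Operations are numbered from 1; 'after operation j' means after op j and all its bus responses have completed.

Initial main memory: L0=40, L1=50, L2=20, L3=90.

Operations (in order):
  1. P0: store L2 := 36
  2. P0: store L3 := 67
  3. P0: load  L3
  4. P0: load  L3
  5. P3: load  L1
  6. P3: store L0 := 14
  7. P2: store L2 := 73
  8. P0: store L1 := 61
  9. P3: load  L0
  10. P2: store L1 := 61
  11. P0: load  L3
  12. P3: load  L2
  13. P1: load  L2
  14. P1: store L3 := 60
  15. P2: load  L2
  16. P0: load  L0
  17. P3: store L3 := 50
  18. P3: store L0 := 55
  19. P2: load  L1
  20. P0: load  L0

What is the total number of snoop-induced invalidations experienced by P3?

invalidations = 1

  op1 P0: store L2 := 36 → M/I/I/I on L2; bus BusRdX; mem=20
  op2 P0: store L3 := 67 → M/I/I/I on L3; bus BusRdX; mem=90
  op3 P0: load  L3 → M/I/I/I on L3; bus (none); mem=90
  op4 P0: load  L3 → M/I/I/I on L3; bus (none); mem=90
  op5 P3: load  L1 → I/I/I/E on L1; bus BusRd; mem=50
  op6 P3: store L0 := 14 → I/I/I/M on L0; bus BusRdX; mem=40
  op7 P2: store L2 := 73 → I/I/M/I on L2; bus BusRdX Flush; mem=36
  op8 P0: store L1 := 61 → M/I/I/I on L1; bus BusRdX; mem=50
  op9 P3: load  L0 → I/I/I/M on L0; bus (none); mem=40
  op10 P2: store L1 := 61 → I/I/M/I on L1; bus BusRdX Flush; mem=61
  op11 P0: load  L3 → M/I/I/I on L3; bus (none); mem=90
  op12 P3: load  L2 → I/I/O/S on L2; bus BusRd; mem=36
  op13 P1: load  L2 → I/S/O/S on L2; bus BusRd; mem=36
  op14 P1: store L3 := 60 → I/M/I/I on L3; bus BusRdX Flush; mem=67
  op15 P2: load  L2 → I/S/O/S on L2; bus (none); mem=36
  op16 P0: load  L0 → S/I/I/O on L0; bus BusRd; mem=40
  op17 P3: store L3 := 50 → I/I/I/M on L3; bus BusRdX Flush; mem=60
  op18 P3: store L0 := 55 → I/I/I/M on L0; bus BusUpgr; mem=40
  op19 P2: load  L1 → I/I/M/I on L1; bus (none); mem=61
  op20 P0: load  L0 → S/I/I/O on L0; bus BusRd; mem=40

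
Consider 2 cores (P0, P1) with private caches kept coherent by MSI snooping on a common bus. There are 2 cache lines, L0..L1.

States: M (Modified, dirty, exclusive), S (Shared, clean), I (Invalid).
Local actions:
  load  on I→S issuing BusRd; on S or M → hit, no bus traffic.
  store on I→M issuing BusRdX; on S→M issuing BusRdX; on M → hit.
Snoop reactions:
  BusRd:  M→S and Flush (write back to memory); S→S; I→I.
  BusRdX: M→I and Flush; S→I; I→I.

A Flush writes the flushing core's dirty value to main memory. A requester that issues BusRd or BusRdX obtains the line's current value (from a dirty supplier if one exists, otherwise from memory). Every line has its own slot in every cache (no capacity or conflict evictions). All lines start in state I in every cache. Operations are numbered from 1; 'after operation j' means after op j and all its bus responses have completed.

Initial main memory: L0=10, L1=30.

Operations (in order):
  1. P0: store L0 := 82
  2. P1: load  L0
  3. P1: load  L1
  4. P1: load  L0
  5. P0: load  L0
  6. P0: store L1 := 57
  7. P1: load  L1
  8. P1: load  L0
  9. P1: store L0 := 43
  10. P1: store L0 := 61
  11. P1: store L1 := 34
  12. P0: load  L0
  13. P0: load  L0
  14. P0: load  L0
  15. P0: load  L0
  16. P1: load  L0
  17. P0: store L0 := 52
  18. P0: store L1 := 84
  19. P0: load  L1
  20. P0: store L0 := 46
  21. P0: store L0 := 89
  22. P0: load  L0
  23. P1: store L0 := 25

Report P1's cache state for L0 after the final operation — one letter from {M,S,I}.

[1] P0: store L0 := 82 | P0:M(82), P1:I | bus: BusRdX
[2] P1: load  L0 | P0:S(82), P1:S(82) | bus: BusRd,Flush
[3] P1: load  L1 | P0:I, P1:S(30) | bus: BusRd
[4] P1: load  L0 | P0:S(82), P1:S(82) | bus: none
[5] P0: load  L0 | P0:S(82), P1:S(82) | bus: none
[6] P0: store L1 := 57 | P0:M(57), P1:I | bus: BusRdX
[7] P1: load  L1 | P0:S(57), P1:S(57) | bus: BusRd,Flush
[8] P1: load  L0 | P0:S(82), P1:S(82) | bus: none
[9] P1: store L0 := 43 | P0:I, P1:M(43) | bus: BusRdX
[10] P1: store L0 := 61 | P0:I, P1:M(61) | bus: none
[11] P1: store L1 := 34 | P0:I, P1:M(34) | bus: BusRdX
[12] P0: load  L0 | P0:S(61), P1:S(61) | bus: BusRd,Flush
[13] P0: load  L0 | P0:S(61), P1:S(61) | bus: none
[14] P0: load  L0 | P0:S(61), P1:S(61) | bus: none
[15] P0: load  L0 | P0:S(61), P1:S(61) | bus: none
[16] P1: load  L0 | P0:S(61), P1:S(61) | bus: none
[17] P0: store L0 := 52 | P0:M(52), P1:I | bus: BusRdX
[18] P0: store L1 := 84 | P0:M(84), P1:I | bus: BusRdX,Flush
[19] P0: load  L1 | P0:M(84), P1:I | bus: none
[20] P0: store L0 := 46 | P0:M(46), P1:I | bus: none
[21] P0: store L0 := 89 | P0:M(89), P1:I | bus: none
[22] P0: load  L0 | P0:M(89), P1:I | bus: none
[23] P1: store L0 := 25 | P0:I, P1:M(25) | bus: BusRdX,Flush

state = M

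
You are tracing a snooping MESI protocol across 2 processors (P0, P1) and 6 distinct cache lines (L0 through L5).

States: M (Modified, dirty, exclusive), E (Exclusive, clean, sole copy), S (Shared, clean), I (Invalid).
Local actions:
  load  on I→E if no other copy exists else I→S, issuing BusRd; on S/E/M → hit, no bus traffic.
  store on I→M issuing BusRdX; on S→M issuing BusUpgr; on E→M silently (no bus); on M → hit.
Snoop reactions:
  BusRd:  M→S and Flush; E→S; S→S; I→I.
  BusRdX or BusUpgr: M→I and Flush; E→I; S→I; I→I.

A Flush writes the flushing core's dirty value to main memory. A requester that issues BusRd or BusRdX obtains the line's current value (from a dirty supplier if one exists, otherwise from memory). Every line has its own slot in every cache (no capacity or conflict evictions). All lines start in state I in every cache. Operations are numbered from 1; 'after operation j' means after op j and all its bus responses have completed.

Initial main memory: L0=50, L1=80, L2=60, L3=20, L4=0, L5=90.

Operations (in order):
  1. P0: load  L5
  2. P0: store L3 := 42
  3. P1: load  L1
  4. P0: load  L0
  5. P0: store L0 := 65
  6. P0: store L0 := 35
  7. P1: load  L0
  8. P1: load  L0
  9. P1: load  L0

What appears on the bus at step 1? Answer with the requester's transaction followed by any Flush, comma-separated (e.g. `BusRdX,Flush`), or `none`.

bus = BusRd

step 1: P0: load  L5  ⟶  EI  (L5)  txn=BusRd  M[L5]=90
step 2: P0: store L3 := 42  ⟶  MI  (L3)  txn=BusRdX  M[L3]=20
step 3: P1: load  L1  ⟶  IE  (L1)  txn=BusRd  M[L1]=80
step 4: P0: load  L0  ⟶  EI  (L0)  txn=BusRd  M[L0]=50
step 5: P0: store L0 := 65  ⟶  MI  (L0)  txn=∅  M[L0]=50
step 6: P0: store L0 := 35  ⟶  MI  (L0)  txn=∅  M[L0]=50
step 7: P1: load  L0  ⟶  SS  (L0)  txn=BusRd+Flush  M[L0]=35
step 8: P1: load  L0  ⟶  SS  (L0)  txn=∅  M[L0]=35
step 9: P1: load  L0  ⟶  SS  (L0)  txn=∅  M[L0]=35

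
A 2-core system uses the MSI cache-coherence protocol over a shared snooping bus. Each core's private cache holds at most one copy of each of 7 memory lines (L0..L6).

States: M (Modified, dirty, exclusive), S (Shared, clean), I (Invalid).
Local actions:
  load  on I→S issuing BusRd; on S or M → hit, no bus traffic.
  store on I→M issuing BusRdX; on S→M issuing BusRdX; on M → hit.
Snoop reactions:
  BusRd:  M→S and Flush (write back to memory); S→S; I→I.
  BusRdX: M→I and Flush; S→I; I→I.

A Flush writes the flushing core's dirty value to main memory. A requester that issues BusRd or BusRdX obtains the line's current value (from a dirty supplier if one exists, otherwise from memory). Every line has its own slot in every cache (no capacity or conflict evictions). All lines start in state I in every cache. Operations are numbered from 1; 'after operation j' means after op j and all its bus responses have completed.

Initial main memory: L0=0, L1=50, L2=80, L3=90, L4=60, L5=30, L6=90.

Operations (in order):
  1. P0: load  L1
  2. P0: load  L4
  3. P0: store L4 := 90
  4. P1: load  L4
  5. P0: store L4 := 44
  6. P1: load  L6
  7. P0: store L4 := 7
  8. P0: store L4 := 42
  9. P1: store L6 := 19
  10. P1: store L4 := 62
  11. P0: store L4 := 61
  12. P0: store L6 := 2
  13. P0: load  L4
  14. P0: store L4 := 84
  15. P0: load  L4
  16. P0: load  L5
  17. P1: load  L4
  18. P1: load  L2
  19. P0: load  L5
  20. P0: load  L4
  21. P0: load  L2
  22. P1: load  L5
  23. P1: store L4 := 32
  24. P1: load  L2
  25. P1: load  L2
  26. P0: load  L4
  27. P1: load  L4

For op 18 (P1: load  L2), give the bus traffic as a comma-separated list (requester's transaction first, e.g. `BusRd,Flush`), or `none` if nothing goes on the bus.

1. P0: load  L1  bus=[BusRd]  L1: P0=S P1=I  mem[L1]=50
2. P0: load  L4  bus=[BusRd]  L4: P0=S P1=I  mem[L4]=60
3. P0: store L4 := 90  bus=[BusRdX]  L4: P0=M P1=I  mem[L4]=60
4. P1: load  L4  bus=[BusRd,Flush]  L4: P0=S P1=S  mem[L4]=90
5. P0: store L4 := 44  bus=[BusRdX]  L4: P0=M P1=I  mem[L4]=90
6. P1: load  L6  bus=[BusRd]  L6: P0=I P1=S  mem[L6]=90
7. P0: store L4 := 7  bus=[-]  L4: P0=M P1=I  mem[L4]=90
8. P0: store L4 := 42  bus=[-]  L4: P0=M P1=I  mem[L4]=90
9. P1: store L6 := 19  bus=[BusRdX]  L6: P0=I P1=M  mem[L6]=90
10. P1: store L4 := 62  bus=[BusRdX,Flush]  L4: P0=I P1=M  mem[L4]=42
11. P0: store L4 := 61  bus=[BusRdX,Flush]  L4: P0=M P1=I  mem[L4]=62
12. P0: store L6 := 2  bus=[BusRdX,Flush]  L6: P0=M P1=I  mem[L6]=19
13. P0: load  L4  bus=[-]  L4: P0=M P1=I  mem[L4]=62
14. P0: store L4 := 84  bus=[-]  L4: P0=M P1=I  mem[L4]=62
15. P0: load  L4  bus=[-]  L4: P0=M P1=I  mem[L4]=62
16. P0: load  L5  bus=[BusRd]  L5: P0=S P1=I  mem[L5]=30
17. P1: load  L4  bus=[BusRd,Flush]  L4: P0=S P1=S  mem[L4]=84
18. P1: load  L2  bus=[BusRd]  L2: P0=I P1=S  mem[L2]=80
19. P0: load  L5  bus=[-]  L5: P0=S P1=I  mem[L5]=30
20. P0: load  L4  bus=[-]  L4: P0=S P1=S  mem[L4]=84
21. P0: load  L2  bus=[BusRd]  L2: P0=S P1=S  mem[L2]=80
22. P1: load  L5  bus=[BusRd]  L5: P0=S P1=S  mem[L5]=30
23. P1: store L4 := 32  bus=[BusRdX]  L4: P0=I P1=M  mem[L4]=84
24. P1: load  L2  bus=[-]  L2: P0=S P1=S  mem[L2]=80
25. P1: load  L2  bus=[-]  L2: P0=S P1=S  mem[L2]=80
26. P0: load  L4  bus=[BusRd,Flush]  L4: P0=S P1=S  mem[L4]=32
27. P1: load  L4  bus=[-]  L4: P0=S P1=S  mem[L4]=32

bus = BusRd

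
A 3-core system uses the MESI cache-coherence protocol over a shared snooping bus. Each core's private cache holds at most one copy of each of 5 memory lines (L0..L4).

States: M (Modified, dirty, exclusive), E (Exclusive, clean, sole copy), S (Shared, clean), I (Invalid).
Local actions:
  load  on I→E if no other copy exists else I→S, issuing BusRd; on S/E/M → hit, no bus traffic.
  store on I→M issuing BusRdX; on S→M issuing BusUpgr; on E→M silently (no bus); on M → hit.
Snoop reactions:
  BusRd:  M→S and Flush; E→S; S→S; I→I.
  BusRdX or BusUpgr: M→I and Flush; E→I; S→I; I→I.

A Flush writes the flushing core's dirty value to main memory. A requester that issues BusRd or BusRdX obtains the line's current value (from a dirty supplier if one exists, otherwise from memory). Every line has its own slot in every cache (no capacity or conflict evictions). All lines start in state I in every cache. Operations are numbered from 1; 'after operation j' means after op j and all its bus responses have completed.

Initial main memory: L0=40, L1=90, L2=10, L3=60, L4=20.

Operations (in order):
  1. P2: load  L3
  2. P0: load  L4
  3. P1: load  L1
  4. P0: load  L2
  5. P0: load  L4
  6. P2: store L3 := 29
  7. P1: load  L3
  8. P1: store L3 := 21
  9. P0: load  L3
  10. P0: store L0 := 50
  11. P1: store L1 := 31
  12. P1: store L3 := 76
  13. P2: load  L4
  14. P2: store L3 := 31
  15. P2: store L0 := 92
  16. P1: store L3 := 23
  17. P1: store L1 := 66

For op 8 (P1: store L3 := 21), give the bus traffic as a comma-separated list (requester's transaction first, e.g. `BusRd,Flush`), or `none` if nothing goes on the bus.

bus = BusUpgr

  op1 P2: load  L3 → I/I/E on L3; bus BusRd; mem=60
  op2 P0: load  L4 → E/I/I on L4; bus BusRd; mem=20
  op3 P1: load  L1 → I/E/I on L1; bus BusRd; mem=90
  op4 P0: load  L2 → E/I/I on L2; bus BusRd; mem=10
  op5 P0: load  L4 → E/I/I on L4; bus (none); mem=20
  op6 P2: store L3 := 29 → I/I/M on L3; bus (none); mem=60
  op7 P1: load  L3 → I/S/S on L3; bus BusRd Flush; mem=29
  op8 P1: store L3 := 21 → I/M/I on L3; bus BusUpgr; mem=29
  op9 P0: load  L3 → S/S/I on L3; bus BusRd Flush; mem=21
  op10 P0: store L0 := 50 → M/I/I on L0; bus BusRdX; mem=40
  op11 P1: store L1 := 31 → I/M/I on L1; bus (none); mem=90
  op12 P1: store L3 := 76 → I/M/I on L3; bus BusUpgr; mem=21
  op13 P2: load  L4 → S/I/S on L4; bus BusRd; mem=20
  op14 P2: store L3 := 31 → I/I/M on L3; bus BusRdX Flush; mem=76
  op15 P2: store L0 := 92 → I/I/M on L0; bus BusRdX Flush; mem=50
  op16 P1: store L3 := 23 → I/M/I on L3; bus BusRdX Flush; mem=31
  op17 P1: store L1 := 66 → I/M/I on L1; bus (none); mem=90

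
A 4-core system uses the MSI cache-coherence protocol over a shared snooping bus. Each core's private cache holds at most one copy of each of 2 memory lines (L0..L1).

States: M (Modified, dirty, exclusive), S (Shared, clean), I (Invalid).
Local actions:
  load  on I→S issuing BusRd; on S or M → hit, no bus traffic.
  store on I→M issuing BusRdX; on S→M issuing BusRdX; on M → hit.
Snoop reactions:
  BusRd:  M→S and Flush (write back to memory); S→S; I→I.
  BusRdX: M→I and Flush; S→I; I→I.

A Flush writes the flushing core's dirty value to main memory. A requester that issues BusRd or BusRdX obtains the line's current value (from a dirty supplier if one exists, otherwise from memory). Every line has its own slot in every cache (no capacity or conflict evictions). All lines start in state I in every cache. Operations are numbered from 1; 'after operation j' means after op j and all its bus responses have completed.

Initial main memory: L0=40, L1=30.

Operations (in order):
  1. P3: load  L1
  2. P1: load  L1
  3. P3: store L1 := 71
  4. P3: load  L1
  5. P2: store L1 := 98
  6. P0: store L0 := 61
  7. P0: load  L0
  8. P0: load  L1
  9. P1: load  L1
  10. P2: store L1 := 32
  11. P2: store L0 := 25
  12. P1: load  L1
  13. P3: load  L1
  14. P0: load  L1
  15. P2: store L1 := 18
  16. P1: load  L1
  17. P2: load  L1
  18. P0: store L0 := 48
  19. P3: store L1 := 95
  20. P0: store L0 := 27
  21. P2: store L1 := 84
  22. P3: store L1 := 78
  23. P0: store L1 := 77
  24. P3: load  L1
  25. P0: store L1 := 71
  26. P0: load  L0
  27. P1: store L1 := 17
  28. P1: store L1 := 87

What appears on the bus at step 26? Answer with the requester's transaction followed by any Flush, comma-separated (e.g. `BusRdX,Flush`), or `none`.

step 1: P3: load  L1  ⟶  IIIS  (L1)  txn=BusRd  M[L1]=30
step 2: P1: load  L1  ⟶  ISIS  (L1)  txn=BusRd  M[L1]=30
step 3: P3: store L1 := 71  ⟶  IIIM  (L1)  txn=BusRdX  M[L1]=30
step 4: P3: load  L1  ⟶  IIIM  (L1)  txn=∅  M[L1]=30
step 5: P2: store L1 := 98  ⟶  IIMI  (L1)  txn=BusRdX+Flush  M[L1]=71
step 6: P0: store L0 := 61  ⟶  MIII  (L0)  txn=BusRdX  M[L0]=40
step 7: P0: load  L0  ⟶  MIII  (L0)  txn=∅  M[L0]=40
step 8: P0: load  L1  ⟶  SISI  (L1)  txn=BusRd+Flush  M[L1]=98
step 9: P1: load  L1  ⟶  SSSI  (L1)  txn=BusRd  M[L1]=98
step 10: P2: store L1 := 32  ⟶  IIMI  (L1)  txn=BusRdX  M[L1]=98
step 11: P2: store L0 := 25  ⟶  IIMI  (L0)  txn=BusRdX+Flush  M[L0]=61
step 12: P1: load  L1  ⟶  ISSI  (L1)  txn=BusRd+Flush  M[L1]=32
step 13: P3: load  L1  ⟶  ISSS  (L1)  txn=BusRd  M[L1]=32
step 14: P0: load  L1  ⟶  SSSS  (L1)  txn=BusRd  M[L1]=32
step 15: P2: store L1 := 18  ⟶  IIMI  (L1)  txn=BusRdX  M[L1]=32
step 16: P1: load  L1  ⟶  ISSI  (L1)  txn=BusRd+Flush  M[L1]=18
step 17: P2: load  L1  ⟶  ISSI  (L1)  txn=∅  M[L1]=18
step 18: P0: store L0 := 48  ⟶  MIII  (L0)  txn=BusRdX+Flush  M[L0]=25
step 19: P3: store L1 := 95  ⟶  IIIM  (L1)  txn=BusRdX  M[L1]=18
step 20: P0: store L0 := 27  ⟶  MIII  (L0)  txn=∅  M[L0]=25
step 21: P2: store L1 := 84  ⟶  IIMI  (L1)  txn=BusRdX+Flush  M[L1]=95
step 22: P3: store L1 := 78  ⟶  IIIM  (L1)  txn=BusRdX+Flush  M[L1]=84
step 23: P0: store L1 := 77  ⟶  MIII  (L1)  txn=BusRdX+Flush  M[L1]=78
step 24: P3: load  L1  ⟶  SIIS  (L1)  txn=BusRd+Flush  M[L1]=77
step 25: P0: store L1 := 71  ⟶  MIII  (L1)  txn=BusRdX  M[L1]=77
step 26: P0: load  L0  ⟶  MIII  (L0)  txn=∅  M[L0]=25
step 27: P1: store L1 := 17  ⟶  IMII  (L1)  txn=BusRdX+Flush  M[L1]=71
step 28: P1: store L1 := 87  ⟶  IMII  (L1)  txn=∅  M[L1]=71

bus = none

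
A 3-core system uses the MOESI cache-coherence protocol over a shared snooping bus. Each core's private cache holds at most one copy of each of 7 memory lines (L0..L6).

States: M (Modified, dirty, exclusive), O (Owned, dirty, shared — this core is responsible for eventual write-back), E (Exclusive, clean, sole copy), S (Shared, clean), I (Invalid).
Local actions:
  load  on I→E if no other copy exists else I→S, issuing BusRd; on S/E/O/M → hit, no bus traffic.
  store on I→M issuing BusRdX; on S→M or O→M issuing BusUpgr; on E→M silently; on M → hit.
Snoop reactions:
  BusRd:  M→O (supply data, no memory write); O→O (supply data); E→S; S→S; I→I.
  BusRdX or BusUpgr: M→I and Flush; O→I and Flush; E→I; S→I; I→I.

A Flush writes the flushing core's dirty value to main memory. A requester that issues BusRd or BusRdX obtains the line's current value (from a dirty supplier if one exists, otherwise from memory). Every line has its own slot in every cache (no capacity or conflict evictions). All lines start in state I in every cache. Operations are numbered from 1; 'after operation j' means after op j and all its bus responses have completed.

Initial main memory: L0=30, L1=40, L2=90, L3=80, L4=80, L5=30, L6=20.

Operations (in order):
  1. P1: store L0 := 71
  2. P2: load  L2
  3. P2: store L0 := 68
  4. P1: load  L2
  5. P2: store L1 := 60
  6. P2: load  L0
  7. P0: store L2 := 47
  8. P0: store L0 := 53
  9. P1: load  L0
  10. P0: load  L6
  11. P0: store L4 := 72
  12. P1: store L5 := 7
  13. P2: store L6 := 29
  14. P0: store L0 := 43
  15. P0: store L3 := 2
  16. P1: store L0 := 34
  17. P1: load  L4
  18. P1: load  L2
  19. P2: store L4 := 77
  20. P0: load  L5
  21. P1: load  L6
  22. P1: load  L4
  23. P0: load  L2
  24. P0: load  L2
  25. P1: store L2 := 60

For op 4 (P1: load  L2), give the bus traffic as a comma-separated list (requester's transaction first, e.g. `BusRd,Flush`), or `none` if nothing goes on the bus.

step 1: P1: store L0 := 71  ⟶  IMI  (L0)  txn=BusRdX  M[L0]=30
step 2: P2: load  L2  ⟶  IIE  (L2)  txn=BusRd  M[L2]=90
step 3: P2: store L0 := 68  ⟶  IIM  (L0)  txn=BusRdX+Flush  M[L0]=71
step 4: P1: load  L2  ⟶  ISS  (L2)  txn=BusRd  M[L2]=90
step 5: P2: store L1 := 60  ⟶  IIM  (L1)  txn=BusRdX  M[L1]=40
step 6: P2: load  L0  ⟶  IIM  (L0)  txn=∅  M[L0]=71
step 7: P0: store L2 := 47  ⟶  MII  (L2)  txn=BusRdX  M[L2]=90
step 8: P0: store L0 := 53  ⟶  MII  (L0)  txn=BusRdX+Flush  M[L0]=68
step 9: P1: load  L0  ⟶  OSI  (L0)  txn=BusRd  M[L0]=68
step 10: P0: load  L6  ⟶  EII  (L6)  txn=BusRd  M[L6]=20
step 11: P0: store L4 := 72  ⟶  MII  (L4)  txn=BusRdX  M[L4]=80
step 12: P1: store L5 := 7  ⟶  IMI  (L5)  txn=BusRdX  M[L5]=30
step 13: P2: store L6 := 29  ⟶  IIM  (L6)  txn=BusRdX  M[L6]=20
step 14: P0: store L0 := 43  ⟶  MII  (L0)  txn=BusUpgr  M[L0]=68
step 15: P0: store L3 := 2  ⟶  MII  (L3)  txn=BusRdX  M[L3]=80
step 16: P1: store L0 := 34  ⟶  IMI  (L0)  txn=BusRdX+Flush  M[L0]=43
step 17: P1: load  L4  ⟶  OSI  (L4)  txn=BusRd  M[L4]=80
step 18: P1: load  L2  ⟶  OSI  (L2)  txn=BusRd  M[L2]=90
step 19: P2: store L4 := 77  ⟶  IIM  (L4)  txn=BusRdX+Flush  M[L4]=72
step 20: P0: load  L5  ⟶  SOI  (L5)  txn=BusRd  M[L5]=30
step 21: P1: load  L6  ⟶  ISO  (L6)  txn=BusRd  M[L6]=20
step 22: P1: load  L4  ⟶  ISO  (L4)  txn=BusRd  M[L4]=72
step 23: P0: load  L2  ⟶  OSI  (L2)  txn=∅  M[L2]=90
step 24: P0: load  L2  ⟶  OSI  (L2)  txn=∅  M[L2]=90
step 25: P1: store L2 := 60  ⟶  IMI  (L2)  txn=BusUpgr+Flush  M[L2]=47

bus = BusRd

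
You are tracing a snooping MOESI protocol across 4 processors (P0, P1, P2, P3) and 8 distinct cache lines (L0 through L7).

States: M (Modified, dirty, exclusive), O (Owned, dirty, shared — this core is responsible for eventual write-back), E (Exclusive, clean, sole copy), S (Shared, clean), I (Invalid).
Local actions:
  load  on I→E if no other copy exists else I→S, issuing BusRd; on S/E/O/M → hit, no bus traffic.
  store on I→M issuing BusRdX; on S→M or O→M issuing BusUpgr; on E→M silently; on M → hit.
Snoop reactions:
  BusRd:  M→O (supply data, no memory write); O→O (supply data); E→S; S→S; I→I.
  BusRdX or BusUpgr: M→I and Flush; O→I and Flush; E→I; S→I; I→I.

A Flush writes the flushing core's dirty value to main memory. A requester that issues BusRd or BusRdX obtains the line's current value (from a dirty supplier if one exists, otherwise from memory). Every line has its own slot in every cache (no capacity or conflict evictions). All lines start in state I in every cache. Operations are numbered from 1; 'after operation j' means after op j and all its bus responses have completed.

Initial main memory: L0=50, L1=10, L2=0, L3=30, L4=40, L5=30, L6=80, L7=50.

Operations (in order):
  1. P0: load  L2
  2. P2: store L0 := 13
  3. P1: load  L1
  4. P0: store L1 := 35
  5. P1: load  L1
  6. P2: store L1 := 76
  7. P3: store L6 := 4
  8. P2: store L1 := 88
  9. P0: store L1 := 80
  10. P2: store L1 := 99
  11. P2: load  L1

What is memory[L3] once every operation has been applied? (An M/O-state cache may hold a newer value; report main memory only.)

1. P0: load  L2  bus=[BusRd]  L2: P0=E P1=I P2=I P3=I  mem[L2]=0
2. P2: store L0 := 13  bus=[BusRdX]  L0: P0=I P1=I P2=M P3=I  mem[L0]=50
3. P1: load  L1  bus=[BusRd]  L1: P0=I P1=E P2=I P3=I  mem[L1]=10
4. P0: store L1 := 35  bus=[BusRdX]  L1: P0=M P1=I P2=I P3=I  mem[L1]=10
5. P1: load  L1  bus=[BusRd]  L1: P0=O P1=S P2=I P3=I  mem[L1]=10
6. P2: store L1 := 76  bus=[BusRdX,Flush]  L1: P0=I P1=I P2=M P3=I  mem[L1]=35
7. P3: store L6 := 4  bus=[BusRdX]  L6: P0=I P1=I P2=I P3=M  mem[L6]=80
8. P2: store L1 := 88  bus=[-]  L1: P0=I P1=I P2=M P3=I  mem[L1]=35
9. P0: store L1 := 80  bus=[BusRdX,Flush]  L1: P0=M P1=I P2=I P3=I  mem[L1]=88
10. P2: store L1 := 99  bus=[BusRdX,Flush]  L1: P0=I P1=I P2=M P3=I  mem[L1]=80
11. P2: load  L1  bus=[-]  L1: P0=I P1=I P2=M P3=I  mem[L1]=80

memory[L3] = 30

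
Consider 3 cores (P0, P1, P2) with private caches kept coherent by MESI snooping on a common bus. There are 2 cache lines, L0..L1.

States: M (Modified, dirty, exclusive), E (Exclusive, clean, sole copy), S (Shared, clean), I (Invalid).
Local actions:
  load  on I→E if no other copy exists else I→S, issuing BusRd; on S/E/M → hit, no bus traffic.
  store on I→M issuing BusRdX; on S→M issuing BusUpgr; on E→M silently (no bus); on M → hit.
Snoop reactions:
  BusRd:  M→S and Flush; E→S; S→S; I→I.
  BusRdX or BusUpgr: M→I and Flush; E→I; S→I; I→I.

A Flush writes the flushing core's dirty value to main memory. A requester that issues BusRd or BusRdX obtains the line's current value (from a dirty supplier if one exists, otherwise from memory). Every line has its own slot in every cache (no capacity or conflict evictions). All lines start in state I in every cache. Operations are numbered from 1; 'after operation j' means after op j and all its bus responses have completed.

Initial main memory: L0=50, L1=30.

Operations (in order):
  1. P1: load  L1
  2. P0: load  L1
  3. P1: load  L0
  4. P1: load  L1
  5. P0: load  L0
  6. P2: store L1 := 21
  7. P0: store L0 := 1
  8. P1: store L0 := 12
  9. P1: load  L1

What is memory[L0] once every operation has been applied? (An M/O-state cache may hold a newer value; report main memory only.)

memory[L0] = 1

[1] P1: load  L1 | P0:I, P1:E(30), P2:I | bus: BusRd
[2] P0: load  L1 | P0:S(30), P1:S(30), P2:I | bus: BusRd
[3] P1: load  L0 | P0:I, P1:E(50), P2:I | bus: BusRd
[4] P1: load  L1 | P0:S(30), P1:S(30), P2:I | bus: none
[5] P0: load  L0 | P0:S(50), P1:S(50), P2:I | bus: BusRd
[6] P2: store L1 := 21 | P0:I, P1:I, P2:M(21) | bus: BusRdX
[7] P0: store L0 := 1 | P0:M(1), P1:I, P2:I | bus: BusUpgr
[8] P1: store L0 := 12 | P0:I, P1:M(12), P2:I | bus: BusRdX,Flush
[9] P1: load  L1 | P0:I, P1:S(21), P2:S(21) | bus: BusRd,Flush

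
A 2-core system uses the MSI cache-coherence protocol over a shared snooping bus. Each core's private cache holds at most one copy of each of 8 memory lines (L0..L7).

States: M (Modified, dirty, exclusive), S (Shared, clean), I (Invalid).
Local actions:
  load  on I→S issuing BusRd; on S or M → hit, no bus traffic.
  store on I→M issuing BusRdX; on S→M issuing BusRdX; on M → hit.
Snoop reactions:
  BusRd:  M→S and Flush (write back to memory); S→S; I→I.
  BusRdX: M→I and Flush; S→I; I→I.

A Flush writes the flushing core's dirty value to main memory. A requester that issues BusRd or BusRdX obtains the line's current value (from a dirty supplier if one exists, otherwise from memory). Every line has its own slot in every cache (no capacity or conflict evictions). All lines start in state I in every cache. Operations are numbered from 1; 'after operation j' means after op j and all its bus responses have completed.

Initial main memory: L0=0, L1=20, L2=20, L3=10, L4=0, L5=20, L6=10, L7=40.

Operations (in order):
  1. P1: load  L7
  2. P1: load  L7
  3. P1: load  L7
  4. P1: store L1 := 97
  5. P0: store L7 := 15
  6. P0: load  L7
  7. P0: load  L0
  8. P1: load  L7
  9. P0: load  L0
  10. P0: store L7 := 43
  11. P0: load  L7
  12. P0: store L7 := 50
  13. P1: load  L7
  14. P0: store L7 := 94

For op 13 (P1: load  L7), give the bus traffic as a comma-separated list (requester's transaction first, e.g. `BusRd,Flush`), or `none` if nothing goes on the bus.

bus = BusRd,Flush

step 1: P1: load  L7  ⟶  IS  (L7)  txn=BusRd  M[L7]=40
step 2: P1: load  L7  ⟶  IS  (L7)  txn=∅  M[L7]=40
step 3: P1: load  L7  ⟶  IS  (L7)  txn=∅  M[L7]=40
step 4: P1: store L1 := 97  ⟶  IM  (L1)  txn=BusRdX  M[L1]=20
step 5: P0: store L7 := 15  ⟶  MI  (L7)  txn=BusRdX  M[L7]=40
step 6: P0: load  L7  ⟶  MI  (L7)  txn=∅  M[L7]=40
step 7: P0: load  L0  ⟶  SI  (L0)  txn=BusRd  M[L0]=0
step 8: P1: load  L7  ⟶  SS  (L7)  txn=BusRd+Flush  M[L7]=15
step 9: P0: load  L0  ⟶  SI  (L0)  txn=∅  M[L0]=0
step 10: P0: store L7 := 43  ⟶  MI  (L7)  txn=BusRdX  M[L7]=15
step 11: P0: load  L7  ⟶  MI  (L7)  txn=∅  M[L7]=15
step 12: P0: store L7 := 50  ⟶  MI  (L7)  txn=∅  M[L7]=15
step 13: P1: load  L7  ⟶  SS  (L7)  txn=BusRd+Flush  M[L7]=50
step 14: P0: store L7 := 94  ⟶  MI  (L7)  txn=BusRdX  M[L7]=50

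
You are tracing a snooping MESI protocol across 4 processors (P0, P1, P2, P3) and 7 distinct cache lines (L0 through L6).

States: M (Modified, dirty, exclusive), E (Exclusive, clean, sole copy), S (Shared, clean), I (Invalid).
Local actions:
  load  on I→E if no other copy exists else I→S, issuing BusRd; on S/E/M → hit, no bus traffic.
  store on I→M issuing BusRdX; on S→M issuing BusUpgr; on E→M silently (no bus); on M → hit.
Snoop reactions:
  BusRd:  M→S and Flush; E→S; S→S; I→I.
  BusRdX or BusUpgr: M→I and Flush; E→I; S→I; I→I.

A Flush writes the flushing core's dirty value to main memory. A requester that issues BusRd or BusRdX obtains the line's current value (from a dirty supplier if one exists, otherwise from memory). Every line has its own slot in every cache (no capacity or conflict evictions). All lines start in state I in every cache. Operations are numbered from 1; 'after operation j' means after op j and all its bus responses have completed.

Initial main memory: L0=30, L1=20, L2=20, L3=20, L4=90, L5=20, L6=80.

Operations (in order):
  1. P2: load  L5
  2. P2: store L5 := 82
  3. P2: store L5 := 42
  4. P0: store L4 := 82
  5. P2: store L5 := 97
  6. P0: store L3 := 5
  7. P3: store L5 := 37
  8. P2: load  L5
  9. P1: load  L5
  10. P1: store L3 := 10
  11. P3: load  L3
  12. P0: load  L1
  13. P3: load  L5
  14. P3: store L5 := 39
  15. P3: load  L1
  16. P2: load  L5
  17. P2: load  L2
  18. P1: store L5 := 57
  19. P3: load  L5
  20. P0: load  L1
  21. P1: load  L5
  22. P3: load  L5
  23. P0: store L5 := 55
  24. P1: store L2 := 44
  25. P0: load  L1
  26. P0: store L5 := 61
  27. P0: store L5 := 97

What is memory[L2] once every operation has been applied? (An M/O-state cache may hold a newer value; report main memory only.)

  op1 P2: load  L5 → I/I/E/I on L5; bus BusRd; mem=20
  op2 P2: store L5 := 82 → I/I/M/I on L5; bus (none); mem=20
  op3 P2: store L5 := 42 → I/I/M/I on L5; bus (none); mem=20
  op4 P0: store L4 := 82 → M/I/I/I on L4; bus BusRdX; mem=90
  op5 P2: store L5 := 97 → I/I/M/I on L5; bus (none); mem=20
  op6 P0: store L3 := 5 → M/I/I/I on L3; bus BusRdX; mem=20
  op7 P3: store L5 := 37 → I/I/I/M on L5; bus BusRdX Flush; mem=97
  op8 P2: load  L5 → I/I/S/S on L5; bus BusRd Flush; mem=37
  op9 P1: load  L5 → I/S/S/S on L5; bus BusRd; mem=37
  op10 P1: store L3 := 10 → I/M/I/I on L3; bus BusRdX Flush; mem=5
  op11 P3: load  L3 → I/S/I/S on L3; bus BusRd Flush; mem=10
  op12 P0: load  L1 → E/I/I/I on L1; bus BusRd; mem=20
  op13 P3: load  L5 → I/S/S/S on L5; bus (none); mem=37
  op14 P3: store L5 := 39 → I/I/I/M on L5; bus BusUpgr; mem=37
  op15 P3: load  L1 → S/I/I/S on L1; bus BusRd; mem=20
  op16 P2: load  L5 → I/I/S/S on L5; bus BusRd Flush; mem=39
  op17 P2: load  L2 → I/I/E/I on L2; bus BusRd; mem=20
  op18 P1: store L5 := 57 → I/M/I/I on L5; bus BusRdX; mem=39
  op19 P3: load  L5 → I/S/I/S on L5; bus BusRd Flush; mem=57
  op20 P0: load  L1 → S/I/I/S on L1; bus (none); mem=20
  op21 P1: load  L5 → I/S/I/S on L5; bus (none); mem=57
  op22 P3: load  L5 → I/S/I/S on L5; bus (none); mem=57
  op23 P0: store L5 := 55 → M/I/I/I on L5; bus BusRdX; mem=57
  op24 P1: store L2 := 44 → I/M/I/I on L2; bus BusRdX; mem=20
  op25 P0: load  L1 → S/I/I/S on L1; bus (none); mem=20
  op26 P0: store L5 := 61 → M/I/I/I on L5; bus (none); mem=57
  op27 P0: store L5 := 97 → M/I/I/I on L5; bus (none); mem=57

memory[L2] = 20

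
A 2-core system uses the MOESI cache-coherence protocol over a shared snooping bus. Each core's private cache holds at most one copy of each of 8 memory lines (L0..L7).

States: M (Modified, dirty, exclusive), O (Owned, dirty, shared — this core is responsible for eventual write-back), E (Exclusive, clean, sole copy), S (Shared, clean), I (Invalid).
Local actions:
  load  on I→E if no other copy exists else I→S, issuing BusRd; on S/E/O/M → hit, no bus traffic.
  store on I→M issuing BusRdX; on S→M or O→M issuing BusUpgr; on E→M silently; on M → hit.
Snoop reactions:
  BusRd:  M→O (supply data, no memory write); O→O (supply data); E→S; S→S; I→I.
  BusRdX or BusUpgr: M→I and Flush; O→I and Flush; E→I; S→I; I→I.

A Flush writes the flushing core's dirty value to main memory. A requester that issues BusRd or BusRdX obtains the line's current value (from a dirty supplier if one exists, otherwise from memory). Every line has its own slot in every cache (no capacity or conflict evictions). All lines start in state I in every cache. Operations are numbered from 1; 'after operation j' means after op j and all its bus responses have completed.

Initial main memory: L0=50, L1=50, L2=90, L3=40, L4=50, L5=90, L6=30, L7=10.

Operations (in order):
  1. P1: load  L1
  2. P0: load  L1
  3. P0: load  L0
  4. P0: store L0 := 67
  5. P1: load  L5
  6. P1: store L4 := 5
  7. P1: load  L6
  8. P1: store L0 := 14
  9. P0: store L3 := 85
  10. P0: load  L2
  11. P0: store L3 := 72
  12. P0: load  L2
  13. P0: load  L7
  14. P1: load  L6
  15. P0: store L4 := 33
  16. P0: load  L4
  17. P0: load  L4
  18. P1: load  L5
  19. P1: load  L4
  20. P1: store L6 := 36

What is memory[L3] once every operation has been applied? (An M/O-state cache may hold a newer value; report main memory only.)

memory[L3] = 40

step 1: P1: load  L1  ⟶  IE  (L1)  txn=BusRd  M[L1]=50
step 2: P0: load  L1  ⟶  SS  (L1)  txn=BusRd  M[L1]=50
step 3: P0: load  L0  ⟶  EI  (L0)  txn=BusRd  M[L0]=50
step 4: P0: store L0 := 67  ⟶  MI  (L0)  txn=∅  M[L0]=50
step 5: P1: load  L5  ⟶  IE  (L5)  txn=BusRd  M[L5]=90
step 6: P1: store L4 := 5  ⟶  IM  (L4)  txn=BusRdX  M[L4]=50
step 7: P1: load  L6  ⟶  IE  (L6)  txn=BusRd  M[L6]=30
step 8: P1: store L0 := 14  ⟶  IM  (L0)  txn=BusRdX+Flush  M[L0]=67
step 9: P0: store L3 := 85  ⟶  MI  (L3)  txn=BusRdX  M[L3]=40
step 10: P0: load  L2  ⟶  EI  (L2)  txn=BusRd  M[L2]=90
step 11: P0: store L3 := 72  ⟶  MI  (L3)  txn=∅  M[L3]=40
step 12: P0: load  L2  ⟶  EI  (L2)  txn=∅  M[L2]=90
step 13: P0: load  L7  ⟶  EI  (L7)  txn=BusRd  M[L7]=10
step 14: P1: load  L6  ⟶  IE  (L6)  txn=∅  M[L6]=30
step 15: P0: store L4 := 33  ⟶  MI  (L4)  txn=BusRdX+Flush  M[L4]=5
step 16: P0: load  L4  ⟶  MI  (L4)  txn=∅  M[L4]=5
step 17: P0: load  L4  ⟶  MI  (L4)  txn=∅  M[L4]=5
step 18: P1: load  L5  ⟶  IE  (L5)  txn=∅  M[L5]=90
step 19: P1: load  L4  ⟶  OS  (L4)  txn=BusRd  M[L4]=5
step 20: P1: store L6 := 36  ⟶  IM  (L6)  txn=∅  M[L6]=30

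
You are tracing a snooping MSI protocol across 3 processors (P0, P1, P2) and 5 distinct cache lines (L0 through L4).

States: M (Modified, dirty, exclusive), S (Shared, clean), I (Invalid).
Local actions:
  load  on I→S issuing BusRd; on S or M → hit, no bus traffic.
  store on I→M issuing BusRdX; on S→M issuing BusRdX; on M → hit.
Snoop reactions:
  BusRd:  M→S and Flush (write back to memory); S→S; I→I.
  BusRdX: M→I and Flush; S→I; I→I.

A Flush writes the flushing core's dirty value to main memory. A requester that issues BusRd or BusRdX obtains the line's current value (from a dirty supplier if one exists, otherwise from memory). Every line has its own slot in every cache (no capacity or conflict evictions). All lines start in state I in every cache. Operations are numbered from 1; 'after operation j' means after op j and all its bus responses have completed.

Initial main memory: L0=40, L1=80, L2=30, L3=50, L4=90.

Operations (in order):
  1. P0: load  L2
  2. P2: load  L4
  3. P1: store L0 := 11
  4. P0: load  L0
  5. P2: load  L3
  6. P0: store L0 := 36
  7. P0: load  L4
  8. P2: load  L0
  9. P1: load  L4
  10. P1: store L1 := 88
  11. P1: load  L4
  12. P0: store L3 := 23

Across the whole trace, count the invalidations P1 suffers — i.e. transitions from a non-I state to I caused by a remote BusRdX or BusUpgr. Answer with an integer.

invalidations = 1

1. P0: load  L2  bus=[BusRd]  L2: P0=S P1=I P2=I  mem[L2]=30
2. P2: load  L4  bus=[BusRd]  L4: P0=I P1=I P2=S  mem[L4]=90
3. P1: store L0 := 11  bus=[BusRdX]  L0: P0=I P1=M P2=I  mem[L0]=40
4. P0: load  L0  bus=[BusRd,Flush]  L0: P0=S P1=S P2=I  mem[L0]=11
5. P2: load  L3  bus=[BusRd]  L3: P0=I P1=I P2=S  mem[L3]=50
6. P0: store L0 := 36  bus=[BusRdX]  L0: P0=M P1=I P2=I  mem[L0]=11
7. P0: load  L4  bus=[BusRd]  L4: P0=S P1=I P2=S  mem[L4]=90
8. P2: load  L0  bus=[BusRd,Flush]  L0: P0=S P1=I P2=S  mem[L0]=36
9. P1: load  L4  bus=[BusRd]  L4: P0=S P1=S P2=S  mem[L4]=90
10. P1: store L1 := 88  bus=[BusRdX]  L1: P0=I P1=M P2=I  mem[L1]=80
11. P1: load  L4  bus=[-]  L4: P0=S P1=S P2=S  mem[L4]=90
12. P0: store L3 := 23  bus=[BusRdX]  L3: P0=M P1=I P2=I  mem[L3]=50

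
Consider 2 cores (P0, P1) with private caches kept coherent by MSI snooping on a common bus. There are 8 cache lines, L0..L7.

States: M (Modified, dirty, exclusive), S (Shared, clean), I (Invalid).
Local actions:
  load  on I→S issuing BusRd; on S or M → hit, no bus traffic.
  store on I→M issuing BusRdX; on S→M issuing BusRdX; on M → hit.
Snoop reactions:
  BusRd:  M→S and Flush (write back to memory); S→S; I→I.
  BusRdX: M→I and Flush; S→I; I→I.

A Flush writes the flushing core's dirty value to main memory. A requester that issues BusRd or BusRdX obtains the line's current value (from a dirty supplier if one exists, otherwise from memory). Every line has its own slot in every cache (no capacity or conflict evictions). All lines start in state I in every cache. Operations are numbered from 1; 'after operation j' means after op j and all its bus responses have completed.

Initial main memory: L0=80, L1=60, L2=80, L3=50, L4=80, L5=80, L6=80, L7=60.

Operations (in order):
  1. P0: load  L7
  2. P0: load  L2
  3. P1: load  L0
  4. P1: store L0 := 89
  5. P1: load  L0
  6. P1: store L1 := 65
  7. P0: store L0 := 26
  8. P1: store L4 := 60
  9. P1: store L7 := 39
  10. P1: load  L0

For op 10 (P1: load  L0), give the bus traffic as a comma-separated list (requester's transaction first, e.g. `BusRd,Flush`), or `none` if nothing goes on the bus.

1. P0: load  L7  bus=[BusRd]  L7: P0=S P1=I  mem[L7]=60
2. P0: load  L2  bus=[BusRd]  L2: P0=S P1=I  mem[L2]=80
3. P1: load  L0  bus=[BusRd]  L0: P0=I P1=S  mem[L0]=80
4. P1: store L0 := 89  bus=[BusRdX]  L0: P0=I P1=M  mem[L0]=80
5. P1: load  L0  bus=[-]  L0: P0=I P1=M  mem[L0]=80
6. P1: store L1 := 65  bus=[BusRdX]  L1: P0=I P1=M  mem[L1]=60
7. P0: store L0 := 26  bus=[BusRdX,Flush]  L0: P0=M P1=I  mem[L0]=89
8. P1: store L4 := 60  bus=[BusRdX]  L4: P0=I P1=M  mem[L4]=80
9. P1: store L7 := 39  bus=[BusRdX]  L7: P0=I P1=M  mem[L7]=60
10. P1: load  L0  bus=[BusRd,Flush]  L0: P0=S P1=S  mem[L0]=26

bus = BusRd,Flush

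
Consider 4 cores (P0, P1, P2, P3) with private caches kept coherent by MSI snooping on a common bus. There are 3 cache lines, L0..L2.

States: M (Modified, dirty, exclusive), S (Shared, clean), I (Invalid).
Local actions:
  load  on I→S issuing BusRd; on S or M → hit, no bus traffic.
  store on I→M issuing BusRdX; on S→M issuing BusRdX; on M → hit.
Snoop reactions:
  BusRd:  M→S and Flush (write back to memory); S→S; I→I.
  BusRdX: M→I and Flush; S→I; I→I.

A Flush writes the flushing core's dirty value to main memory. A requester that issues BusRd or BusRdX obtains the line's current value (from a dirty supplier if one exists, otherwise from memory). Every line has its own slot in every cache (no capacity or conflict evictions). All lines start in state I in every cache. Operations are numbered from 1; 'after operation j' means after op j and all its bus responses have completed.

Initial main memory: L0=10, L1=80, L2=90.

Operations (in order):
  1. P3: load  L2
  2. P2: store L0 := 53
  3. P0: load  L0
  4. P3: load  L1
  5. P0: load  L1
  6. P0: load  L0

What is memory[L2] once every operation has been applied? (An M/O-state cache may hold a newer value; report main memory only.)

  op1 P3: load  L2 → I/I/I/S on L2; bus BusRd; mem=90
  op2 P2: store L0 := 53 → I/I/M/I on L0; bus BusRdX; mem=10
  op3 P0: load  L0 → S/I/S/I on L0; bus BusRd Flush; mem=53
  op4 P3: load  L1 → I/I/I/S on L1; bus BusRd; mem=80
  op5 P0: load  L1 → S/I/I/S on L1; bus BusRd; mem=80
  op6 P0: load  L0 → S/I/S/I on L0; bus (none); mem=53

memory[L2] = 90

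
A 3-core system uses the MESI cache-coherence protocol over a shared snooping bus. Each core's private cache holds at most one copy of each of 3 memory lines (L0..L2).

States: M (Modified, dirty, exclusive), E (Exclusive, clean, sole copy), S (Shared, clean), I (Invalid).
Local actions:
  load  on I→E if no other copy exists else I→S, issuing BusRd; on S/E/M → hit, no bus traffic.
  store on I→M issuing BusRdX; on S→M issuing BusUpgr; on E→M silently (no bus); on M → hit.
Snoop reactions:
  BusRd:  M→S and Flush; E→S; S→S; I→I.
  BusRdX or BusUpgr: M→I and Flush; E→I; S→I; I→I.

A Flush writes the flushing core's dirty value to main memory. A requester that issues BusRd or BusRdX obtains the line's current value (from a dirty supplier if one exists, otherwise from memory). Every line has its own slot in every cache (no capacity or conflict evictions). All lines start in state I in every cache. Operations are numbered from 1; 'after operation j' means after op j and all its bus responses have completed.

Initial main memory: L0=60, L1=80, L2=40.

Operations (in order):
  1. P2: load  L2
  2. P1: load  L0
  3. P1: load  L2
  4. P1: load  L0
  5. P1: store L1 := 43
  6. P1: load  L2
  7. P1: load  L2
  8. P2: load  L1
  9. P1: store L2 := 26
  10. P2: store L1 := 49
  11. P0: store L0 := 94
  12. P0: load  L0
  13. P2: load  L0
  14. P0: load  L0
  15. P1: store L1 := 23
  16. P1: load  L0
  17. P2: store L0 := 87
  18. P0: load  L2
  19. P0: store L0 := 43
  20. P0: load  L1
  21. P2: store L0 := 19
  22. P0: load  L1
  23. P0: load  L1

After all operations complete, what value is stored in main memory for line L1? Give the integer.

step 1: P2: load  L2  ⟶  IIE  (L2)  txn=BusRd  M[L2]=40
step 2: P1: load  L0  ⟶  IEI  (L0)  txn=BusRd  M[L0]=60
step 3: P1: load  L2  ⟶  ISS  (L2)  txn=BusRd  M[L2]=40
step 4: P1: load  L0  ⟶  IEI  (L0)  txn=∅  M[L0]=60
step 5: P1: store L1 := 43  ⟶  IMI  (L1)  txn=BusRdX  M[L1]=80
step 6: P1: load  L2  ⟶  ISS  (L2)  txn=∅  M[L2]=40
step 7: P1: load  L2  ⟶  ISS  (L2)  txn=∅  M[L2]=40
step 8: P2: load  L1  ⟶  ISS  (L1)  txn=BusRd+Flush  M[L1]=43
step 9: P1: store L2 := 26  ⟶  IMI  (L2)  txn=BusUpgr  M[L2]=40
step 10: P2: store L1 := 49  ⟶  IIM  (L1)  txn=BusUpgr  M[L1]=43
step 11: P0: store L0 := 94  ⟶  MII  (L0)  txn=BusRdX  M[L0]=60
step 12: P0: load  L0  ⟶  MII  (L0)  txn=∅  M[L0]=60
step 13: P2: load  L0  ⟶  SIS  (L0)  txn=BusRd+Flush  M[L0]=94
step 14: P0: load  L0  ⟶  SIS  (L0)  txn=∅  M[L0]=94
step 15: P1: store L1 := 23  ⟶  IMI  (L1)  txn=BusRdX+Flush  M[L1]=49
step 16: P1: load  L0  ⟶  SSS  (L0)  txn=BusRd  M[L0]=94
step 17: P2: store L0 := 87  ⟶  IIM  (L0)  txn=BusUpgr  M[L0]=94
step 18: P0: load  L2  ⟶  SSI  (L2)  txn=BusRd+Flush  M[L2]=26
step 19: P0: store L0 := 43  ⟶  MII  (L0)  txn=BusRdX+Flush  M[L0]=87
step 20: P0: load  L1  ⟶  SSI  (L1)  txn=BusRd+Flush  M[L1]=23
step 21: P2: store L0 := 19  ⟶  IIM  (L0)  txn=BusRdX+Flush  M[L0]=43
step 22: P0: load  L1  ⟶  SSI  (L1)  txn=∅  M[L1]=23
step 23: P0: load  L1  ⟶  SSI  (L1)  txn=∅  M[L1]=23

memory[L1] = 23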